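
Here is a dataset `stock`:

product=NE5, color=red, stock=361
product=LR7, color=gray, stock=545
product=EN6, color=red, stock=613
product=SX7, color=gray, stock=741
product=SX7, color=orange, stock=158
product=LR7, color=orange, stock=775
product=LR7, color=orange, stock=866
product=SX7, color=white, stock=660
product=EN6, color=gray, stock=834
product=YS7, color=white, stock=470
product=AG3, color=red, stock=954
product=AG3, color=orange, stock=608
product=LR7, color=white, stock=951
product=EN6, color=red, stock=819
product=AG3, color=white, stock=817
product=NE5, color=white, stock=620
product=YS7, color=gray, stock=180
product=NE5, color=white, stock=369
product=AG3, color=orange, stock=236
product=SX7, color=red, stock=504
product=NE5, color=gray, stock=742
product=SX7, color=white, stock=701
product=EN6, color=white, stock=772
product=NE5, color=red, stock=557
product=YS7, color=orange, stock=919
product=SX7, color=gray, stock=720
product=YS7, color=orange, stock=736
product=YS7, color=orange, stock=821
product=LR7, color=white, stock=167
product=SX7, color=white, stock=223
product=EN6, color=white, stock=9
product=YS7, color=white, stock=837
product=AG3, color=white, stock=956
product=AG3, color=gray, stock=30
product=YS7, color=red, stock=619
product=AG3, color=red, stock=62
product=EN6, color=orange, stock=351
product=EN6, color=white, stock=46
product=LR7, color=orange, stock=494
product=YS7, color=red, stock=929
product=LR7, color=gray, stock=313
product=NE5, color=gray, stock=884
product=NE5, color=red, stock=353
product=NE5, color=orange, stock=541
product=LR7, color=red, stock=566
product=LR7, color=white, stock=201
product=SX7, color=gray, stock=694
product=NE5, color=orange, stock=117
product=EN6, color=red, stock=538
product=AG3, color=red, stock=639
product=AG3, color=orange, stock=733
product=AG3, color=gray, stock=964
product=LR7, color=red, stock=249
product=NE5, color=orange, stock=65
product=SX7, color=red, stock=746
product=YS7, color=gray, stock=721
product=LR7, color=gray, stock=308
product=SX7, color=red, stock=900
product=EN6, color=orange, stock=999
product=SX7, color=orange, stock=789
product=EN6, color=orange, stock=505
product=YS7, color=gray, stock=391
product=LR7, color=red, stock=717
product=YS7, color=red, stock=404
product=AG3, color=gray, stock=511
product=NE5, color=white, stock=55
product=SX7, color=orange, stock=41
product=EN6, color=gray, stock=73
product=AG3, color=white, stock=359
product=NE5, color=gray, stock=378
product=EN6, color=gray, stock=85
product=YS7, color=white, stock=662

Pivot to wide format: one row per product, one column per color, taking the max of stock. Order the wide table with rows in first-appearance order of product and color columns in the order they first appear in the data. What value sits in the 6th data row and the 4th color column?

With rows in first-appearance order of product, row 6 is product=AG3. color columns in first-appearance order: red, gray, orange, white; column 4 is white.
Long rows with product=AG3, color=white: max(817, 956, 359) = 956.

956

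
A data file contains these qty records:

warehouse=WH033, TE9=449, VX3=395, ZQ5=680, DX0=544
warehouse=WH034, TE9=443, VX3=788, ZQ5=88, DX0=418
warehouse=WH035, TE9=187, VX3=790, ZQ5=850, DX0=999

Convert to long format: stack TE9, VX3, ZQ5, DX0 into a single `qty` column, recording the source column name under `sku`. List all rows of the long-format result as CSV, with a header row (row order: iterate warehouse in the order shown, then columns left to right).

Each (warehouse, column) pair becomes one row: 3 × 4 = 12 rows.
For example, (WH033, TE9) → qty=449.

warehouse,sku,qty
WH033,TE9,449
WH033,VX3,395
WH033,ZQ5,680
WH033,DX0,544
WH034,TE9,443
WH034,VX3,788
WH034,ZQ5,88
WH034,DX0,418
WH035,TE9,187
WH035,VX3,790
WH035,ZQ5,850
WH035,DX0,999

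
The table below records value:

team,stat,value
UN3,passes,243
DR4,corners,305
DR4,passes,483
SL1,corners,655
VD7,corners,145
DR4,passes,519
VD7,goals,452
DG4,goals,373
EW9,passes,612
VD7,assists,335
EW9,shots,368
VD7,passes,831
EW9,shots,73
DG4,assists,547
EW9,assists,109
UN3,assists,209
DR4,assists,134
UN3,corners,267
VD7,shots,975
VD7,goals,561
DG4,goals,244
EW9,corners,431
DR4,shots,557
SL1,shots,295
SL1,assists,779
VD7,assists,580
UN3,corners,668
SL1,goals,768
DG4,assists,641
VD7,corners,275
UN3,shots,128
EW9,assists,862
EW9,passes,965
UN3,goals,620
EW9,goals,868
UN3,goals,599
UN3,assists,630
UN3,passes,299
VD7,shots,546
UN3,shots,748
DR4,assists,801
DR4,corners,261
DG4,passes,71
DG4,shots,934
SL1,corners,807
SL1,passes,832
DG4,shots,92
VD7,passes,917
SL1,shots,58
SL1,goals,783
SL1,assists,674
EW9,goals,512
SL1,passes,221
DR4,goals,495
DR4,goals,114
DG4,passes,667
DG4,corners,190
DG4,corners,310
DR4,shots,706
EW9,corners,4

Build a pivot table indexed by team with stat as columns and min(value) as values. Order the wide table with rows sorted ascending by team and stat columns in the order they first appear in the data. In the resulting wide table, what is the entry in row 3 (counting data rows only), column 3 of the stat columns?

With rows sorted ascending by team, row 3 is team=EW9. stat columns in first-appearance order: passes, corners, goals, assists, shots; column 3 is goals.
Long rows with team=EW9, stat=goals: min(868, 512) = 512.

512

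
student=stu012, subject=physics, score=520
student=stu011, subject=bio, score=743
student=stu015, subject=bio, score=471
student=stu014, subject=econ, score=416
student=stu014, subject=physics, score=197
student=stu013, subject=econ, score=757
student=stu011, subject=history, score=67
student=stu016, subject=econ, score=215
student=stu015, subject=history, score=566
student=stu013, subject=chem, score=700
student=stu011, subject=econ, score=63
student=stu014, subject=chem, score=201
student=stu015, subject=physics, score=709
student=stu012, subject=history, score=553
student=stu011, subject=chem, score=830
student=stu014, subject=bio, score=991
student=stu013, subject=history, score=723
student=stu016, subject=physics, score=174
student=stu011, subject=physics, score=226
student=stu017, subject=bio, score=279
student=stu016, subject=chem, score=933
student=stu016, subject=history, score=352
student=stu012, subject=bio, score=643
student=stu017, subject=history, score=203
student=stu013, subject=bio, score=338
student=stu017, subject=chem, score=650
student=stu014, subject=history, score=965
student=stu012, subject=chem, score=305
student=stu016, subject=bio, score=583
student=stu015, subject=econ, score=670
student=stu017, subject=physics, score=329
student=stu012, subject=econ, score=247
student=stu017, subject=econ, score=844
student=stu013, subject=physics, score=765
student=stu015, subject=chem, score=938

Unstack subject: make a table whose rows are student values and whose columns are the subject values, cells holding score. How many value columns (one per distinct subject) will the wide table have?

5

5 distinct subject values: chem, physics, history, econ, bio.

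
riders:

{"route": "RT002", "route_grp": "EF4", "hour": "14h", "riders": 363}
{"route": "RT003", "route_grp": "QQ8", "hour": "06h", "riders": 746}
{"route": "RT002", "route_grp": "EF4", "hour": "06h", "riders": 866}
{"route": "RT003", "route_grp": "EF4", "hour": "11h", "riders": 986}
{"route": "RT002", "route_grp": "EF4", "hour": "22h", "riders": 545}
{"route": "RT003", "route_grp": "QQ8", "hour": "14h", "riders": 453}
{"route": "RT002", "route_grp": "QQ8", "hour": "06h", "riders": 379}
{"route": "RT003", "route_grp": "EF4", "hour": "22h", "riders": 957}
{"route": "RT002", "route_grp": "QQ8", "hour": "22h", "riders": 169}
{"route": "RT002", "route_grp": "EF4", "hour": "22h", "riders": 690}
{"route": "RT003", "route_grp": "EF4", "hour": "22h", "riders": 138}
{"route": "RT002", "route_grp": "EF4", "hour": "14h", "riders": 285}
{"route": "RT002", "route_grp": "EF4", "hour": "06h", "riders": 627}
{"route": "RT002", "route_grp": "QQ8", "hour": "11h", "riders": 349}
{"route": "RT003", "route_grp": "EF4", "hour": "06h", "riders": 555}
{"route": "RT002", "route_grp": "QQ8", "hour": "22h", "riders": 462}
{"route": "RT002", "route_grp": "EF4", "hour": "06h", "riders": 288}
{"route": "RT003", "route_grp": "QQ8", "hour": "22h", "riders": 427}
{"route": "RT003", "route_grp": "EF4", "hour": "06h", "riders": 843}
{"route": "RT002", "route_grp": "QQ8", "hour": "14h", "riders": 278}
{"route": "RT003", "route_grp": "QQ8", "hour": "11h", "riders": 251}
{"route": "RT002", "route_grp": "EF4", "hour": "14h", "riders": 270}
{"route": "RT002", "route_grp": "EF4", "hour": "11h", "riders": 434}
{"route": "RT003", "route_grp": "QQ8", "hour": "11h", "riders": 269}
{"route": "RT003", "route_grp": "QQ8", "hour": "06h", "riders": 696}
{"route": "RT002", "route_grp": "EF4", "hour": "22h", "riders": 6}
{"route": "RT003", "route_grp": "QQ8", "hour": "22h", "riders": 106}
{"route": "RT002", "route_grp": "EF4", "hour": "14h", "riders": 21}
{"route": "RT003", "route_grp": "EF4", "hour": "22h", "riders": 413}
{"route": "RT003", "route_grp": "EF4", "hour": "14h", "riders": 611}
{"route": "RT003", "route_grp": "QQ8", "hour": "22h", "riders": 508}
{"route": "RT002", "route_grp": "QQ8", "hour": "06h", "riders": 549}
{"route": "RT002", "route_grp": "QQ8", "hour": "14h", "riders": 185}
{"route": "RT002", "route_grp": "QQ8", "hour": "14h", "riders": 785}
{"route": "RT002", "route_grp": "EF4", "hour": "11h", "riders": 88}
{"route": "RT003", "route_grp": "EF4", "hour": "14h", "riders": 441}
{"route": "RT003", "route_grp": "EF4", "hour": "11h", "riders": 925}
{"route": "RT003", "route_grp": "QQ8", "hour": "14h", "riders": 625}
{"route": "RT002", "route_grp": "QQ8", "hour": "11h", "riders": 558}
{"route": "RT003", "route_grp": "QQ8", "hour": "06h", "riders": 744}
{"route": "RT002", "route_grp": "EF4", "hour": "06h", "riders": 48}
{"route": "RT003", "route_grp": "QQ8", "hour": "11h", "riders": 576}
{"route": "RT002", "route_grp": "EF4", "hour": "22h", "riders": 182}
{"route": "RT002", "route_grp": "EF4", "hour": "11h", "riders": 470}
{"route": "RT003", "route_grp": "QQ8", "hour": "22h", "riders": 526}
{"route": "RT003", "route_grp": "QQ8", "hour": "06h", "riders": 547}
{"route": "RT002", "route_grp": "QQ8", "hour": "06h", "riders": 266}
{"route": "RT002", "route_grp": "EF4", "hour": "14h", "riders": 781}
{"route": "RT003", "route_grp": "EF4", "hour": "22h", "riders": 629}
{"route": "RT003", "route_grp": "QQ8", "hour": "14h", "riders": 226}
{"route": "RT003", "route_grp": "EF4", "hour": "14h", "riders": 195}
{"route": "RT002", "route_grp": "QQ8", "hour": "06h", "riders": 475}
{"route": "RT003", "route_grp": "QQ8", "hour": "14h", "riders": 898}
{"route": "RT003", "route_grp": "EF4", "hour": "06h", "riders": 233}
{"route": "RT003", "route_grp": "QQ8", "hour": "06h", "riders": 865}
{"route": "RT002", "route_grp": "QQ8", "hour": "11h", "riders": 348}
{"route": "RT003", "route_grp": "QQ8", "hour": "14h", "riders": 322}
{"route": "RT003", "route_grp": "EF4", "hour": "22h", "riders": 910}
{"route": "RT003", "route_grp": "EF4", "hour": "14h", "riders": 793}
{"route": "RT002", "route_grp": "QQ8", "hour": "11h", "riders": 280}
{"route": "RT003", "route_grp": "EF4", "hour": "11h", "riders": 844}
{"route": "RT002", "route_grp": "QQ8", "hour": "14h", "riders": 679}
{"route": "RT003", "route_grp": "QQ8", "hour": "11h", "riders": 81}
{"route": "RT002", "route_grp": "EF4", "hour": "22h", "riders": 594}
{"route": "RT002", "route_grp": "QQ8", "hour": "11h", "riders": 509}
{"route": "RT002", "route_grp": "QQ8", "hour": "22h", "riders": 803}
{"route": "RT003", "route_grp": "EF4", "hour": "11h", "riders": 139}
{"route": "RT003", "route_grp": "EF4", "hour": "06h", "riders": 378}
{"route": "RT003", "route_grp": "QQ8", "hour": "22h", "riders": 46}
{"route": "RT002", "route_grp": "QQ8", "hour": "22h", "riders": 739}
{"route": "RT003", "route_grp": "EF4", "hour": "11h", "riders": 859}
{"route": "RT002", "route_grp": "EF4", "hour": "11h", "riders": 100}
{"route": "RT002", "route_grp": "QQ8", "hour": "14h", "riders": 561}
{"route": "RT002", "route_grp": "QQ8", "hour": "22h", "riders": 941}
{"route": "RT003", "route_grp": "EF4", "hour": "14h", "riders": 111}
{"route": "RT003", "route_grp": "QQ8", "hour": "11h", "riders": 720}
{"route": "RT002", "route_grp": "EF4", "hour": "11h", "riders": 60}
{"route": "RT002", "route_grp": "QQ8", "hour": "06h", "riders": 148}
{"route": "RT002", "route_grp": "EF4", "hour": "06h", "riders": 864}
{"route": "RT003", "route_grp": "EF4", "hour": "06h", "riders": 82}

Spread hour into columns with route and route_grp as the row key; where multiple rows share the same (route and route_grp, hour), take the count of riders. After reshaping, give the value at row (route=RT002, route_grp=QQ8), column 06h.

Rows with route=RT002, route_grp=QQ8 and hour=06h: riders values are 379, 549, 266, 475, 148.
5 rows match — count = 5.

5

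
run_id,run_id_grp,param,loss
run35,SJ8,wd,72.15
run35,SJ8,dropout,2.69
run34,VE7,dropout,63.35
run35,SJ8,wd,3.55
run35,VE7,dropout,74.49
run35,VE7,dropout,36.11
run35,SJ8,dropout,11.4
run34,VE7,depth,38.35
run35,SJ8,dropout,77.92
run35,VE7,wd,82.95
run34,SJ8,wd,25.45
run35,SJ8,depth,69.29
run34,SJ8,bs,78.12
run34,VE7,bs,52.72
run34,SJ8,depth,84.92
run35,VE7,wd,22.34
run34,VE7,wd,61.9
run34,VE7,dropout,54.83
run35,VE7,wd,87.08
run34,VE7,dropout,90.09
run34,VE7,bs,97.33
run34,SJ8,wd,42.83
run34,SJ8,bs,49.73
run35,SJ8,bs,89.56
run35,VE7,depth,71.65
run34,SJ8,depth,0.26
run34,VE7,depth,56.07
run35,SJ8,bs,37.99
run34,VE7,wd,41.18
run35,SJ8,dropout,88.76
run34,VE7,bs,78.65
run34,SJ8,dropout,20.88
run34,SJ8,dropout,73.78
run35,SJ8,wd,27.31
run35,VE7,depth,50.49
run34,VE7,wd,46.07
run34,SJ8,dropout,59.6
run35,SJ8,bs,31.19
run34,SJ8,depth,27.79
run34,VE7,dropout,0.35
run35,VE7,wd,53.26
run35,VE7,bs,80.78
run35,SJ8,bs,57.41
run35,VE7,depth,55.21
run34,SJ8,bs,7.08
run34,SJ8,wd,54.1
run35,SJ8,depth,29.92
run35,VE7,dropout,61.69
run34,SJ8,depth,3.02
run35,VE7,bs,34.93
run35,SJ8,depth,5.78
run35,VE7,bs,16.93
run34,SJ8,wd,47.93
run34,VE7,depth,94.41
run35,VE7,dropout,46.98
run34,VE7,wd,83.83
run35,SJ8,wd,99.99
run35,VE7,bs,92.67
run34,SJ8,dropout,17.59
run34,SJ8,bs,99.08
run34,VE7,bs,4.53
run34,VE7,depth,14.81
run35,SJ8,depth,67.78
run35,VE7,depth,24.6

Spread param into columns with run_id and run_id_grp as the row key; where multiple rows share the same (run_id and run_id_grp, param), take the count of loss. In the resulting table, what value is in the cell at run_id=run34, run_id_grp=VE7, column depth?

4

Rows with run_id=run34, run_id_grp=VE7 and param=depth: loss values are 38.35, 56.07, 94.41, 14.81.
4 rows match — count = 4.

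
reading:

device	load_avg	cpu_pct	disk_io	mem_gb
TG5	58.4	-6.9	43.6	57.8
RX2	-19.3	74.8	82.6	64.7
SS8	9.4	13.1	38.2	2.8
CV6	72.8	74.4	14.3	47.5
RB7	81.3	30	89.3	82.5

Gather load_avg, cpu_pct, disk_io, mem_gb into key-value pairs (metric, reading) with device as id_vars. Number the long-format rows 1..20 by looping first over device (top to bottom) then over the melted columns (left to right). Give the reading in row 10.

20 rows total (5 × 4). Row 10: index ⌊(10-1)/4⌋ = 2 into device → SS8; (10-1) mod 4 = 1 into the melted columns → cpu_pct.
So row 10 is (SS8, cpu_pct, 13.1); reading = 13.1.

13.1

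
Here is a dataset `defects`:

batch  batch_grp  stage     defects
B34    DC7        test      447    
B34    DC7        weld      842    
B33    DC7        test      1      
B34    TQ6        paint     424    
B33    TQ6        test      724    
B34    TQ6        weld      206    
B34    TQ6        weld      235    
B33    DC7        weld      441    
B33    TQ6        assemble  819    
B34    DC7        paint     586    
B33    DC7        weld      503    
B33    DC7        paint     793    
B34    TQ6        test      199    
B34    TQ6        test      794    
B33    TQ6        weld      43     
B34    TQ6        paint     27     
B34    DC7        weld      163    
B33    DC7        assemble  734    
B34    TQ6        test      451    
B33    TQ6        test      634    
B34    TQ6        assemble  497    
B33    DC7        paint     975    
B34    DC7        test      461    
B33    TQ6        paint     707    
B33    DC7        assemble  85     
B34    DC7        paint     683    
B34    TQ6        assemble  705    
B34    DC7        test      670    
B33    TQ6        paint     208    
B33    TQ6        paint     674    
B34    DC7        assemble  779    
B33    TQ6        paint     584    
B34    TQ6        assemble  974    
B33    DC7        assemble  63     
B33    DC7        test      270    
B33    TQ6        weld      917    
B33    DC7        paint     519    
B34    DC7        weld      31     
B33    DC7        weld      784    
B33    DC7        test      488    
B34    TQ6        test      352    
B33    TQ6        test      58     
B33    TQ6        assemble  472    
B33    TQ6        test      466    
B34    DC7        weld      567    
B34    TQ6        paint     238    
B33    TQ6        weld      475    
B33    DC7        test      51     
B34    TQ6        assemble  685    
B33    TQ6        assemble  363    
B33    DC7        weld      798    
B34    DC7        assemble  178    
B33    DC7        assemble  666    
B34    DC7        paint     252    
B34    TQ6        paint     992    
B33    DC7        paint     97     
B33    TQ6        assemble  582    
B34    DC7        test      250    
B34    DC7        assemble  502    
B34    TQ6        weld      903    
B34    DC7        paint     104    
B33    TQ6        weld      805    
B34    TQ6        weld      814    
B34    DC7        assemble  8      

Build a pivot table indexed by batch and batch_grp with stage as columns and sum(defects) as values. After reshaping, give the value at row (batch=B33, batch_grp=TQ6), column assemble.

Rows with batch=B33, batch_grp=TQ6 and stage=assemble: defects values are 819, 472, 363, 582.
819 + 472 + 363 + 582 = 2236.

2236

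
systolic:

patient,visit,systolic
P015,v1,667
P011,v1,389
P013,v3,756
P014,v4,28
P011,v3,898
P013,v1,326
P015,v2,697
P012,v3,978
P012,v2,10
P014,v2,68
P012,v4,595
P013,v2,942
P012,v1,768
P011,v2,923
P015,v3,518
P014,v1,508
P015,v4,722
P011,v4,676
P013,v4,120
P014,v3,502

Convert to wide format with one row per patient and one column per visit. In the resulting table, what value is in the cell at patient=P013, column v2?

Wide layout: rows indexed by patient, columns are the 4 distinct visit values (v1, v3, v4, v2).
Cell (patient=P013, visit=v2) draws from the long row where patient=P013 and visit=v2, which has systolic=942.

942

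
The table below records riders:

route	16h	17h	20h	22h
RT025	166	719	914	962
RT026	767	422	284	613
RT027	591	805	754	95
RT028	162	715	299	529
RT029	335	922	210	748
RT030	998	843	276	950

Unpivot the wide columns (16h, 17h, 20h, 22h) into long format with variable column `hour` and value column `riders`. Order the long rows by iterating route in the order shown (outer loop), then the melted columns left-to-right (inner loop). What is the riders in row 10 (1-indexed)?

805

24 rows total (6 × 4). Row 10: index ⌊(10-1)/4⌋ = 2 into route → RT027; (10-1) mod 4 = 1 into the melted columns → 17h.
So row 10 is (RT027, 17h, 805); riders = 805.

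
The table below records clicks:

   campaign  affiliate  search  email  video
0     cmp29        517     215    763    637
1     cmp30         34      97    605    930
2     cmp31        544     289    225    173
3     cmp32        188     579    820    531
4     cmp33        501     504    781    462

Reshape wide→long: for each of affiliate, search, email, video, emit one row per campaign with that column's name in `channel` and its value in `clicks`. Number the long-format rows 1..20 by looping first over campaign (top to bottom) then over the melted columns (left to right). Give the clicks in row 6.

97

20 rows total (5 × 4). Row 6: index ⌊(6-1)/4⌋ = 1 into campaign → cmp30; (6-1) mod 4 = 1 into the melted columns → search.
So row 6 is (cmp30, search, 97); clicks = 97.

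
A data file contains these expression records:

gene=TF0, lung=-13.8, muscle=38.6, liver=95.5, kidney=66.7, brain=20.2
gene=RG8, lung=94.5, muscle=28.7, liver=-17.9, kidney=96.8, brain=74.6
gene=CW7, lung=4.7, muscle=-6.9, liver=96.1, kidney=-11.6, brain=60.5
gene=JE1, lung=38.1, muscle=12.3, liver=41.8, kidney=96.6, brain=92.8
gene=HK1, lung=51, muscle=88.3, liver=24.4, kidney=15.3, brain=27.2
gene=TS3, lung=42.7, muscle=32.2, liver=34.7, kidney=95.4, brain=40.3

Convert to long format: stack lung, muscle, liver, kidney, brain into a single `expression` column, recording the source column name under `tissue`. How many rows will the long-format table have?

6 gene values × 5 melted columns = 30 rows.

30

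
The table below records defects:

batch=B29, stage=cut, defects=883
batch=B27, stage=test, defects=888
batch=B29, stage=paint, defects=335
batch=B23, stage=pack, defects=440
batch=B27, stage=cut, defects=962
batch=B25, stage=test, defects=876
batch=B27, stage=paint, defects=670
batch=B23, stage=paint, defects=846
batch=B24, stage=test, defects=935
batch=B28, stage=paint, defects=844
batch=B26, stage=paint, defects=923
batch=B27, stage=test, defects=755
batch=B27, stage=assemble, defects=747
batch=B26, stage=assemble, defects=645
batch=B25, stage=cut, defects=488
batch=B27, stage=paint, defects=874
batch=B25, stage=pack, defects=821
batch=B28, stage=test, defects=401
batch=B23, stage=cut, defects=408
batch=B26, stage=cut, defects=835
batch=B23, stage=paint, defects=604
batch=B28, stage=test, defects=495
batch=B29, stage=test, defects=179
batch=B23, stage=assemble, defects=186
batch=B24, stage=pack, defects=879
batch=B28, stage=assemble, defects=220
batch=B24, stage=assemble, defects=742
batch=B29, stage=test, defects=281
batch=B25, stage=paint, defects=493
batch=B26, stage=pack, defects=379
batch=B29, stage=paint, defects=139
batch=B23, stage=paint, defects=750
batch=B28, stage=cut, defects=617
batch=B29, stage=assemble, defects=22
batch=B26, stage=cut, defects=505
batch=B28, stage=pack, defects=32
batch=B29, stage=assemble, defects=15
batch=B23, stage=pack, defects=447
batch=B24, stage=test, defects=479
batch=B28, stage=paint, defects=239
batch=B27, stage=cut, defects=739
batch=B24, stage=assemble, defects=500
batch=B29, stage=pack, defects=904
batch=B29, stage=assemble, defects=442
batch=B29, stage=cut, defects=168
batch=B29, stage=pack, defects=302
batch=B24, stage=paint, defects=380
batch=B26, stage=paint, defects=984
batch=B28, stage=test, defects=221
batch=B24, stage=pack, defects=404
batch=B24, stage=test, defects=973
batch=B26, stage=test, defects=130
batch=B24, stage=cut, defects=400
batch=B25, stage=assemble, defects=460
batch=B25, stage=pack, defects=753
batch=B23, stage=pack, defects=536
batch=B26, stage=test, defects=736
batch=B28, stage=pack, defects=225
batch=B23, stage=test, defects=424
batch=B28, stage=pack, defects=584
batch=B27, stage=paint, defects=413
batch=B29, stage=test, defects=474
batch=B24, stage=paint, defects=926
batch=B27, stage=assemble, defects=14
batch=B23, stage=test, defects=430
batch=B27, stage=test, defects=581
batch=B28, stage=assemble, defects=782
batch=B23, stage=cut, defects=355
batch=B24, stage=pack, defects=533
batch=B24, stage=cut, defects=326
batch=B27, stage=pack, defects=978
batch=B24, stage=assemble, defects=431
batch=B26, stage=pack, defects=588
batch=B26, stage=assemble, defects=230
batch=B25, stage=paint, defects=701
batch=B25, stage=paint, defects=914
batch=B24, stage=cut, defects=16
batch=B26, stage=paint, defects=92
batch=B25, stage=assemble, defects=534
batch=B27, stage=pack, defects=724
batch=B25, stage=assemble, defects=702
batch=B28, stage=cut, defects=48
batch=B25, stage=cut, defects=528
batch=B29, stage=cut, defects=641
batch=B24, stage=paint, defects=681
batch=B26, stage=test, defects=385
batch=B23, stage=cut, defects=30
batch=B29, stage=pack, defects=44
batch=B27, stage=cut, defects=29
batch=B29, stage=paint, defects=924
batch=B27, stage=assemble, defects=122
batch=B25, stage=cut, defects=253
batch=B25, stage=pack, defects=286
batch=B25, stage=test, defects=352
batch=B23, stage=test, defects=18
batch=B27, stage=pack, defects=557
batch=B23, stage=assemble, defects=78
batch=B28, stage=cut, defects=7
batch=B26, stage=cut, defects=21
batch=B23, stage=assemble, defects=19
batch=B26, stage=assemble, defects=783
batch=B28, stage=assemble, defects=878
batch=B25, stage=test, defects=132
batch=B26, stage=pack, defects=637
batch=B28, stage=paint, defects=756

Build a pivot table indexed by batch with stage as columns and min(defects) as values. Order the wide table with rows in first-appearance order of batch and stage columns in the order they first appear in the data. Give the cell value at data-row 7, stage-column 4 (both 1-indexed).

With rows in first-appearance order of batch, row 7 is batch=B26. stage columns in first-appearance order: cut, test, paint, pack, assemble; column 4 is pack.
Long rows with batch=B26, stage=pack: min(379, 588, 637) = 379.

379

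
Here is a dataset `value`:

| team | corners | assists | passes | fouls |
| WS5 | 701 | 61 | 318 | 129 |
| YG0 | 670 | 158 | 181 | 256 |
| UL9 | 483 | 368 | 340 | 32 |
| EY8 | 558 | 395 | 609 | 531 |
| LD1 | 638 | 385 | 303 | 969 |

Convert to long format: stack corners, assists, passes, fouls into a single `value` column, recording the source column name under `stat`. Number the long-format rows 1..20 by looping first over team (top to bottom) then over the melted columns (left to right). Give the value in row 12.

32

20 rows total (5 × 4). Row 12: index ⌊(12-1)/4⌋ = 2 into team → UL9; (12-1) mod 4 = 3 into the melted columns → fouls.
So row 12 is (UL9, fouls, 32); value = 32.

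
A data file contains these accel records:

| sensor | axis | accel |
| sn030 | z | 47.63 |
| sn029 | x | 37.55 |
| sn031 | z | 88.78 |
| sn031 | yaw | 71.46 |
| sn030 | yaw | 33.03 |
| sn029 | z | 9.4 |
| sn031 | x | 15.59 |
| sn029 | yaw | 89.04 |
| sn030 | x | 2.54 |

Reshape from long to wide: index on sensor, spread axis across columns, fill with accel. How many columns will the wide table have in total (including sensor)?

1 column for sensor plus 3 distinct axis values → 4 columns.

4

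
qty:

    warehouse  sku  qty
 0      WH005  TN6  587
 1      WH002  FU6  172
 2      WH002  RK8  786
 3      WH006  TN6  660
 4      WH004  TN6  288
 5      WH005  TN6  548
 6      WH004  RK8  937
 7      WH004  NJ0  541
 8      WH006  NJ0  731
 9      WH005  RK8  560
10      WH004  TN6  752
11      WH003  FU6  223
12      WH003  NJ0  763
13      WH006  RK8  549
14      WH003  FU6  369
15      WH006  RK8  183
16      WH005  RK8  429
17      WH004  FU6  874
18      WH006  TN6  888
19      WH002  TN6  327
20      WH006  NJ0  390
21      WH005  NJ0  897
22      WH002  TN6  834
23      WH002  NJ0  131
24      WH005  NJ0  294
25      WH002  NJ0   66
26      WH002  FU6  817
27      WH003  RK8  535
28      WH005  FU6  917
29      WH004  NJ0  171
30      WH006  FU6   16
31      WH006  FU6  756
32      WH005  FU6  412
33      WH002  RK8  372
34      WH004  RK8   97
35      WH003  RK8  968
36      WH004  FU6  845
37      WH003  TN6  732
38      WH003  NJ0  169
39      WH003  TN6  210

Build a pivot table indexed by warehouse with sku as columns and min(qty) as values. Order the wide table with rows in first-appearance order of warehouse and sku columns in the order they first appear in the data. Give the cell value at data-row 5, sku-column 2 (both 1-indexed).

223

With rows in first-appearance order of warehouse, row 5 is warehouse=WH003. sku columns in first-appearance order: TN6, FU6, RK8, NJ0; column 2 is FU6.
Long rows with warehouse=WH003, sku=FU6: min(223, 369) = 223.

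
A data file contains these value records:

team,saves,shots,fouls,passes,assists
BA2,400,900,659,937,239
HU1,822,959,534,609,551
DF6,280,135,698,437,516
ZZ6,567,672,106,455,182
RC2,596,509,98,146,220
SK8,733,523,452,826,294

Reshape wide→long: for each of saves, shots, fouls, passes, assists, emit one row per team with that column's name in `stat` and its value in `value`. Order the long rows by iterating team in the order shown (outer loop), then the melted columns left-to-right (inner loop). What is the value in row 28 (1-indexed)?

452

30 rows total (6 × 5). Row 28: index ⌊(28-1)/5⌋ = 5 into team → SK8; (28-1) mod 5 = 2 into the melted columns → fouls.
So row 28 is (SK8, fouls, 452); value = 452.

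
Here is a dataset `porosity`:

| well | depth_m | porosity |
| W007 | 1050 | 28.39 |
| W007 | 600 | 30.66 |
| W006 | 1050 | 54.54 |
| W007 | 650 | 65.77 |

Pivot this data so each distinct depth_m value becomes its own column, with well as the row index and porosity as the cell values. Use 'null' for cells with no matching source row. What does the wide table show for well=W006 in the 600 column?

null

No long-format row has well=W006 and depth_m=600, so the cell is null.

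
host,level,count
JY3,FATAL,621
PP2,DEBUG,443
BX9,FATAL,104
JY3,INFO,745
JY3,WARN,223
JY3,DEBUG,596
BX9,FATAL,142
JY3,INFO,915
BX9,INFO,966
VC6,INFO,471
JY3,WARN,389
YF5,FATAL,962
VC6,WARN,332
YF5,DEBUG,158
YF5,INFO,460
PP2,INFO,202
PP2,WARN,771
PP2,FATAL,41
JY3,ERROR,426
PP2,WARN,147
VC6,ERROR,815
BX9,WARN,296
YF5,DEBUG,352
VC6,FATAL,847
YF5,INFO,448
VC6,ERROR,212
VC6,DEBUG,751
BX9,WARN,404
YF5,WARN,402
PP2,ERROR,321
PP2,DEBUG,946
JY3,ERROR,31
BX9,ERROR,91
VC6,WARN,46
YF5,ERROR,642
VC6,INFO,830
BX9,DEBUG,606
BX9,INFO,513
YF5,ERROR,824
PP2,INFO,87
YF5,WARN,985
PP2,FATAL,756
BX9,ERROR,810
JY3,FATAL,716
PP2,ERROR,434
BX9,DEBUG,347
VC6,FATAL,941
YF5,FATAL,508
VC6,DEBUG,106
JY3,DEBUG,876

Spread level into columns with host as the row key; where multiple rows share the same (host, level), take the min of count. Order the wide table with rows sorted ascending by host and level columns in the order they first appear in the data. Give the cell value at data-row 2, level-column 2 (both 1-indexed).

With rows sorted ascending by host, row 2 is host=JY3. level columns in first-appearance order: FATAL, DEBUG, INFO, WARN, ERROR; column 2 is DEBUG.
Long rows with host=JY3, level=DEBUG: min(596, 876) = 596.

596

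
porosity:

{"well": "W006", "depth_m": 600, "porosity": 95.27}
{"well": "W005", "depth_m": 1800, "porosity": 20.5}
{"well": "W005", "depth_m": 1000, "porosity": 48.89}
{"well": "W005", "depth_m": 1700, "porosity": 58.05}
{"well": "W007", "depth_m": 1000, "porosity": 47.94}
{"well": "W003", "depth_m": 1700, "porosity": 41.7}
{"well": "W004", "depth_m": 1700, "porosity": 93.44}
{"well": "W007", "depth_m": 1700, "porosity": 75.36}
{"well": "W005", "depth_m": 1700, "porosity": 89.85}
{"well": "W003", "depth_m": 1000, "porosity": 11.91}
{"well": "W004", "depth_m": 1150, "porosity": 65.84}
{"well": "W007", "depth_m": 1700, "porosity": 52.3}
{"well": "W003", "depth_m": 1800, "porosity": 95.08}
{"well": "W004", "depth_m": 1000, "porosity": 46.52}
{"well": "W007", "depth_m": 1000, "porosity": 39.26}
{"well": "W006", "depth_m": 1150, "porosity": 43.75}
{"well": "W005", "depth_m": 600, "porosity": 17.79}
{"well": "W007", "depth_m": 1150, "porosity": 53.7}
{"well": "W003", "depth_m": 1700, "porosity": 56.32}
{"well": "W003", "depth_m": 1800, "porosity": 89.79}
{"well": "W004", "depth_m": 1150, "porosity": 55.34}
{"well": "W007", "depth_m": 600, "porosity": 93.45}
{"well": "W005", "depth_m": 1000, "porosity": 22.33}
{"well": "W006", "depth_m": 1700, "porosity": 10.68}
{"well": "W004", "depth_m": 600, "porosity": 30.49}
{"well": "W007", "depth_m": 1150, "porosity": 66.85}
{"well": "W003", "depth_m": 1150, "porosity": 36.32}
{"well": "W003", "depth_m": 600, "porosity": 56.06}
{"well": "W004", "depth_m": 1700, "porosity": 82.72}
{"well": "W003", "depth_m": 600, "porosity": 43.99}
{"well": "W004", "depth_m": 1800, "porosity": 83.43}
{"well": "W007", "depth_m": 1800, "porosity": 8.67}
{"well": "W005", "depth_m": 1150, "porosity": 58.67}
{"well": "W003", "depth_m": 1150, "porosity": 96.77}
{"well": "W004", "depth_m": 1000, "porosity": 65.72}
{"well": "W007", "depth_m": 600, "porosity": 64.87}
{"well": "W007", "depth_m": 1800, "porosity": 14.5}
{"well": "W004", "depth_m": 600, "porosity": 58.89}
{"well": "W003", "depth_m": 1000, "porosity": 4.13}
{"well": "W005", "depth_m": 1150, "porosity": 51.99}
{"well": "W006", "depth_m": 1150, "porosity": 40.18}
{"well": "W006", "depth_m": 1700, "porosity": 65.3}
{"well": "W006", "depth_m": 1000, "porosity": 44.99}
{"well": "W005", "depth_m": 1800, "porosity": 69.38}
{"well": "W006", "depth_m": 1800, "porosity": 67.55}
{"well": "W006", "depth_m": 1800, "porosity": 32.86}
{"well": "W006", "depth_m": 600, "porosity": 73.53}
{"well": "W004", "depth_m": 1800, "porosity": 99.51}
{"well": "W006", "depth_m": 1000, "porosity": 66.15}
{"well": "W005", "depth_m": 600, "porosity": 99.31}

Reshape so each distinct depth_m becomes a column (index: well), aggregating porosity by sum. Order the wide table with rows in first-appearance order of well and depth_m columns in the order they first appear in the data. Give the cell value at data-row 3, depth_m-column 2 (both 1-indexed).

With rows in first-appearance order of well, row 3 is well=W007. depth_m columns in first-appearance order: 600, 1800, 1000, 1700, 1150; column 2 is 1800.
Long rows with well=W007, depth_m=1800: 8.67 + 14.5 = 23.17.

23.17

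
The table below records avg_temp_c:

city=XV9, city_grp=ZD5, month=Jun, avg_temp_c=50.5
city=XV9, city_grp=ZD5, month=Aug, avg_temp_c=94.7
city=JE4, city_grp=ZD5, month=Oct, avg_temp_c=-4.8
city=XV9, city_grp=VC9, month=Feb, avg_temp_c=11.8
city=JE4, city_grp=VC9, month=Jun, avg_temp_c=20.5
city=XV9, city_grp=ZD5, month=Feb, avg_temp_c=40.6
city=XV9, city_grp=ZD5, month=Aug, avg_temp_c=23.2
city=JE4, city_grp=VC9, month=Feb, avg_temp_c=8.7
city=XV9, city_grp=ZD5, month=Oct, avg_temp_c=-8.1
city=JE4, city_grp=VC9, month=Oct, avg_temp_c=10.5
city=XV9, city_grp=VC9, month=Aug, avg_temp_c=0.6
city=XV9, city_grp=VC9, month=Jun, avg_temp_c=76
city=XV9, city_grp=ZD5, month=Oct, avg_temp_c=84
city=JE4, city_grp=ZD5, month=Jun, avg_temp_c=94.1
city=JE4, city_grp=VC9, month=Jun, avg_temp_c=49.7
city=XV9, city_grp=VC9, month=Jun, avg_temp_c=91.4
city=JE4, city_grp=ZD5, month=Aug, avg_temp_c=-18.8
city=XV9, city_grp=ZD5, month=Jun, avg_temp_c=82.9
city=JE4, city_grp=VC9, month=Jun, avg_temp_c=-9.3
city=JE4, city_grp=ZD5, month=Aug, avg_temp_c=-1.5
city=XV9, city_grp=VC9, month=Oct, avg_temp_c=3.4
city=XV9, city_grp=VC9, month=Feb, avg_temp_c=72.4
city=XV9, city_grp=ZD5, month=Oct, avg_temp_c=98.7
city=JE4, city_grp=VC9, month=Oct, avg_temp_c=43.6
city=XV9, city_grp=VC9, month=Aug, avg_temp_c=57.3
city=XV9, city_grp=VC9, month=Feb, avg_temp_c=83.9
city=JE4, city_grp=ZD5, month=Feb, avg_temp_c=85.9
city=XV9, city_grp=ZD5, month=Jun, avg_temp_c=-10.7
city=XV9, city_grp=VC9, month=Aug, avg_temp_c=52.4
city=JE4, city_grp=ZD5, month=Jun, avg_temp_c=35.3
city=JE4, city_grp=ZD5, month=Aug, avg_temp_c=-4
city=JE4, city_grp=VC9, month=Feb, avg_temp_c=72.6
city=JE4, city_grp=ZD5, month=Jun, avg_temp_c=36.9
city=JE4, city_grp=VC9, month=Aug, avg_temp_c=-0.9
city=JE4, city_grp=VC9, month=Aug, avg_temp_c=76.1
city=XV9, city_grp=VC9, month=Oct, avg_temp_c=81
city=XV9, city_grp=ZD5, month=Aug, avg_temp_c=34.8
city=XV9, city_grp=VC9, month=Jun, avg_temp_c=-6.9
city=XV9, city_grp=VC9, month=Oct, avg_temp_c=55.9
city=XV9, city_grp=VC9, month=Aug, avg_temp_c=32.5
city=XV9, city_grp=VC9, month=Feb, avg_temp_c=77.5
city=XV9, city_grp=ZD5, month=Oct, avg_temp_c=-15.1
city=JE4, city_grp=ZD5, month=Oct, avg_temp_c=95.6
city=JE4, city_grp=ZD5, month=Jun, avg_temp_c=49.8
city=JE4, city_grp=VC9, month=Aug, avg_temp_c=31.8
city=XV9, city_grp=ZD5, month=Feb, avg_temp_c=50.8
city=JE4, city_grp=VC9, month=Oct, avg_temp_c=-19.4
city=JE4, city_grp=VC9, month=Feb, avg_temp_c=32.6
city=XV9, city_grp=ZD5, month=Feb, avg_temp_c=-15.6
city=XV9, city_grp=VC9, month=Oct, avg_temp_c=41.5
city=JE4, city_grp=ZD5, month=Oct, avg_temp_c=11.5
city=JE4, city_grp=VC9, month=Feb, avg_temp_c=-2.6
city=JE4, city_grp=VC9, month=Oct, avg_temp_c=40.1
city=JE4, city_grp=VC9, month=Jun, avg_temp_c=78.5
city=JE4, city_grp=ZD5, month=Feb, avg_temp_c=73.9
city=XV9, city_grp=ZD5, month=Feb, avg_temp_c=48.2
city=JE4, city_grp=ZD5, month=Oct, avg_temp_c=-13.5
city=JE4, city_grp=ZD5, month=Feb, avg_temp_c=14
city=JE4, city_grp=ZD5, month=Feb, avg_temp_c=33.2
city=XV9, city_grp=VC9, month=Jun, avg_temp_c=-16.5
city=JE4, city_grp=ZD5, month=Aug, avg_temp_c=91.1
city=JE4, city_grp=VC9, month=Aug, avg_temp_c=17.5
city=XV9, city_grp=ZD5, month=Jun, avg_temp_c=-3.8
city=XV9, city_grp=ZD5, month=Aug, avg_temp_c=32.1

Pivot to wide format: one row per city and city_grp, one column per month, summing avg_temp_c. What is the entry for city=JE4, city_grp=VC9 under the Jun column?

139.4

Rows with city=JE4, city_grp=VC9 and month=Jun: avg_temp_c values are 20.5, 49.7, -9.3, 78.5.
20.5 + 49.7 + -9.3 + 78.5 = 139.4.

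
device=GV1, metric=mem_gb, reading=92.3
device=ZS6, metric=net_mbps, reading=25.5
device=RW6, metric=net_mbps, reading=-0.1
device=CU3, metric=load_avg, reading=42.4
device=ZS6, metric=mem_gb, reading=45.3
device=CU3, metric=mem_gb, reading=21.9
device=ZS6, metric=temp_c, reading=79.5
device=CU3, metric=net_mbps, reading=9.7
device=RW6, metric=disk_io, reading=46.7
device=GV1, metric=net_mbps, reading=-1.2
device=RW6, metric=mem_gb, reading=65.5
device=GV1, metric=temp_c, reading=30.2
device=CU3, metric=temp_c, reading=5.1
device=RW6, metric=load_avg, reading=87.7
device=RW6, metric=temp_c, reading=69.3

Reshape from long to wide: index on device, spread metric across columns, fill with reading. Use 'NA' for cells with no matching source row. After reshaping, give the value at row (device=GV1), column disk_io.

No long-format row has device=GV1 and metric=disk_io, so the cell is NA.

NA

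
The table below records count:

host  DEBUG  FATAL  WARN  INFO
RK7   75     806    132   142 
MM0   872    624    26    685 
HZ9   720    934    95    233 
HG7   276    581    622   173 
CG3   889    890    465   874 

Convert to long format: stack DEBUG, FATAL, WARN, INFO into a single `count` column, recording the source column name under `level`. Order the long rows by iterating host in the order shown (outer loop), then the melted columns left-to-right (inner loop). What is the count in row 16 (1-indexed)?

20 rows total (5 × 4). Row 16: index ⌊(16-1)/4⌋ = 3 into host → HG7; (16-1) mod 4 = 3 into the melted columns → INFO.
So row 16 is (HG7, INFO, 173); count = 173.

173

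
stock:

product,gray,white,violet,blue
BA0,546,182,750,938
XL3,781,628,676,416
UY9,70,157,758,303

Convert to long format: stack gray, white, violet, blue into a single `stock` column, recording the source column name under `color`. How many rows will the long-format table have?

3 product values × 4 melted columns = 12 rows.

12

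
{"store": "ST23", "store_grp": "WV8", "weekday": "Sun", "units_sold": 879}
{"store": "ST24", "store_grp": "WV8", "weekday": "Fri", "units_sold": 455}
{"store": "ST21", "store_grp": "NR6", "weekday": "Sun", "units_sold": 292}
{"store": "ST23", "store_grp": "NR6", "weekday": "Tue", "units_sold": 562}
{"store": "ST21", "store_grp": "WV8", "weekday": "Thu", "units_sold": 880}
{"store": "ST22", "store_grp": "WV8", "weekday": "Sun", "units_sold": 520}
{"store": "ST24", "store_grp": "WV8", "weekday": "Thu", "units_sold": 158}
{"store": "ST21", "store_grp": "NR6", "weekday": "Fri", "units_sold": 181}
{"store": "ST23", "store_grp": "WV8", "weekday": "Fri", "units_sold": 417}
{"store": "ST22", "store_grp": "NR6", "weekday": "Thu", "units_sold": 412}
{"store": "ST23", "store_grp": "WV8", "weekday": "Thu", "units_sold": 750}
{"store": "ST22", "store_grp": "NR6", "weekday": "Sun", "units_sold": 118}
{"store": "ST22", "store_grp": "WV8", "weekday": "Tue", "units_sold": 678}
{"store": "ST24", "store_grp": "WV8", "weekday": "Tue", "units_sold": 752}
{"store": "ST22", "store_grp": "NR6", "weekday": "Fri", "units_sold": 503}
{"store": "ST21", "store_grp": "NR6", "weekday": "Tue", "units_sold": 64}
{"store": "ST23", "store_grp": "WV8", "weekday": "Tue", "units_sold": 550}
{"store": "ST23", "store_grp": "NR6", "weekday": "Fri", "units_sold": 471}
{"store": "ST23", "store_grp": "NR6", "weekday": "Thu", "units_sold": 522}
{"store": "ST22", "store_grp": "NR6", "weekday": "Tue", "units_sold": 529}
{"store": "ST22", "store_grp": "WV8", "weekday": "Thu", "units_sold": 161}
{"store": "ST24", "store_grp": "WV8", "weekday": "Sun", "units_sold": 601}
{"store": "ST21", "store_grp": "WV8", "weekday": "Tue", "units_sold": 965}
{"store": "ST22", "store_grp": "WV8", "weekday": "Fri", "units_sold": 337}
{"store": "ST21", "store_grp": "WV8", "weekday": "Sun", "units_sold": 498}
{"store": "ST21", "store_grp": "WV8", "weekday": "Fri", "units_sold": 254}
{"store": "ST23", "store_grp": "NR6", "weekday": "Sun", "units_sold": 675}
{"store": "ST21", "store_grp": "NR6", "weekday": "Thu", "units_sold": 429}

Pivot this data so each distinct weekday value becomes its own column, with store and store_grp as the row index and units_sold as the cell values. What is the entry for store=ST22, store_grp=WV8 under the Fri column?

337

Wide layout: rows indexed by store and store_grp, columns are the 4 distinct weekday values (Sun, Fri, Tue, Thu).
Cell (store=ST22, store_grp=WV8, weekday=Fri) draws from the long row where store=ST22, store_grp=WV8 and weekday=Fri, which has units_sold=337.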